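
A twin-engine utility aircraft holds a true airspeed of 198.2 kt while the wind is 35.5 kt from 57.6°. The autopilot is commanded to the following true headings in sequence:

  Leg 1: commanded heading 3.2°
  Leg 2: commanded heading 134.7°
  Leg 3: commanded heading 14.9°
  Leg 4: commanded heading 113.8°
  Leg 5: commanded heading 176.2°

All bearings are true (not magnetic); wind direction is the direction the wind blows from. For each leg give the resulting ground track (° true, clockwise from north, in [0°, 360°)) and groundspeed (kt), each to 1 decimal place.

Leg 1: heading 3.2°; drift -9.2° → track 354.0°, groundspeed 179.9 kt
Leg 2: heading 134.7°; drift +10.3° → track 145.0°, groundspeed 193.4 kt
Leg 3: heading 14.9°; drift -8.0° → track 6.9°, groundspeed 173.8 kt
Leg 4: heading 113.8°; drift +9.4° → track 123.2°, groundspeed 180.9 kt
Leg 5: heading 176.2°; drift +8.2° → track 184.4°, groundspeed 217.4 kt

Leg 1: track=354.0°, groundspeed=179.9 kt
Leg 2: track=145.0°, groundspeed=193.4 kt
Leg 3: track=6.9°, groundspeed=173.8 kt
Leg 4: track=123.2°, groundspeed=180.9 kt
Leg 5: track=184.4°, groundspeed=217.4 kt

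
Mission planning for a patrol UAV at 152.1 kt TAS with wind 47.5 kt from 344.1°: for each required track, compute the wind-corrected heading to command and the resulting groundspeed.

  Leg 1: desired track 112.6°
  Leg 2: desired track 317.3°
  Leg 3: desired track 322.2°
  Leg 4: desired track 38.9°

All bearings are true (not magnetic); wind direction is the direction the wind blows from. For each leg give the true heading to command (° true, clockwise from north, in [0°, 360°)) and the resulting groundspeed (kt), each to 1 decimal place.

Leg 1: heading=98.5°, groundspeed=177.1 kt
Leg 2: heading=325.4°, groundspeed=108.2 kt
Leg 3: heading=328.9°, groundspeed=107.0 kt
Leg 4: heading=24.1°, groundspeed=119.7 kt

Leg 1: desired track 112.6°; wind correction -14.1° → command heading 98.5°, groundspeed 177.1 kt
Leg 2: desired track 317.3°; wind correction +8.1° → command heading 325.4°, groundspeed 108.2 kt
Leg 3: desired track 322.2°; wind correction +6.7° → command heading 328.9°, groundspeed 107.0 kt
Leg 4: desired track 38.9°; wind correction -14.8° → command heading 24.1°, groundspeed 119.7 kt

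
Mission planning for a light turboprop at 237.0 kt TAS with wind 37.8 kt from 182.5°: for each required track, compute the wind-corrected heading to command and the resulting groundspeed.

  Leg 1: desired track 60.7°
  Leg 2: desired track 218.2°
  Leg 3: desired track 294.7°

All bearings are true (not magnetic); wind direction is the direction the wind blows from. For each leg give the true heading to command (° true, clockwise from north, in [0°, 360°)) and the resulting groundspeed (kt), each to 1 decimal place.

Leg 1: heading=68.5°, groundspeed=254.7 kt
Leg 2: heading=212.9°, groundspeed=205.3 kt
Leg 3: heading=286.2°, groundspeed=248.7 kt

Leg 1: desired track 60.7°; wind correction +7.8° → command heading 68.5°, groundspeed 254.7 kt
Leg 2: desired track 218.2°; wind correction -5.3° → command heading 212.9°, groundspeed 205.3 kt
Leg 3: desired track 294.7°; wind correction -8.5° → command heading 286.2°, groundspeed 248.7 kt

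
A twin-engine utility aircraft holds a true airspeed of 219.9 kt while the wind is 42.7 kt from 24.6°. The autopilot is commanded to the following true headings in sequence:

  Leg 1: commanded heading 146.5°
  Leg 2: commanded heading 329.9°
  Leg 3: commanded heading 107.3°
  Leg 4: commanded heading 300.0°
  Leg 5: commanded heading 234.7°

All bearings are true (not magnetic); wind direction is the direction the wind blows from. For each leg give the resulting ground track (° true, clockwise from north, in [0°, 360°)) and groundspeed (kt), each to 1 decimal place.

Leg 1: track=155.0°, groundspeed=245.2 kt
Leg 2: track=319.8°, groundspeed=198.3 kt
Leg 3: track=118.5°, groundspeed=218.6 kt
Leg 4: track=288.9°, groundspeed=220.0 kt
Leg 5: track=229.9°, groundspeed=257.7 kt

Leg 1: heading 146.5°; drift +8.5° → track 155.0°, groundspeed 245.2 kt
Leg 2: heading 329.9°; drift -10.1° → track 319.8°, groundspeed 198.3 kt
Leg 3: heading 107.3°; drift +11.2° → track 118.5°, groundspeed 218.6 kt
Leg 4: heading 300.0°; drift -11.1° → track 288.9°, groundspeed 220.0 kt
Leg 5: heading 234.7°; drift -4.8° → track 229.9°, groundspeed 257.7 kt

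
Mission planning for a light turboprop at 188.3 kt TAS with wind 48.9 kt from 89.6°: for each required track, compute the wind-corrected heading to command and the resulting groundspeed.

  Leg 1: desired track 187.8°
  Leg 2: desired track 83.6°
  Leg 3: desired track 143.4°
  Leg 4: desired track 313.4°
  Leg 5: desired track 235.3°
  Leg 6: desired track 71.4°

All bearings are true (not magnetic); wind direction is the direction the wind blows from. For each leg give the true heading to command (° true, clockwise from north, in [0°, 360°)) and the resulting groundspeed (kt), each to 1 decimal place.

Leg 1: desired track 187.8°; wind correction -14.9° → command heading 172.9°, groundspeed 188.9 kt
Leg 2: desired track 83.6°; wind correction +1.6° → command heading 85.2°, groundspeed 139.6 kt
Leg 3: desired track 143.4°; wind correction -12.1° → command heading 131.3°, groundspeed 155.2 kt
Leg 4: desired track 313.4°; wind correction +10.4° → command heading 323.8°, groundspeed 220.5 kt
Leg 5: desired track 235.3°; wind correction -8.4° → command heading 226.9°, groundspeed 226.7 kt
Leg 6: desired track 71.4°; wind correction +4.7° → command heading 76.1°, groundspeed 141.2 kt

Leg 1: heading=172.9°, groundspeed=188.9 kt
Leg 2: heading=85.2°, groundspeed=139.6 kt
Leg 3: heading=131.3°, groundspeed=155.2 kt
Leg 4: heading=323.8°, groundspeed=220.5 kt
Leg 5: heading=226.9°, groundspeed=226.7 kt
Leg 6: heading=76.1°, groundspeed=141.2 kt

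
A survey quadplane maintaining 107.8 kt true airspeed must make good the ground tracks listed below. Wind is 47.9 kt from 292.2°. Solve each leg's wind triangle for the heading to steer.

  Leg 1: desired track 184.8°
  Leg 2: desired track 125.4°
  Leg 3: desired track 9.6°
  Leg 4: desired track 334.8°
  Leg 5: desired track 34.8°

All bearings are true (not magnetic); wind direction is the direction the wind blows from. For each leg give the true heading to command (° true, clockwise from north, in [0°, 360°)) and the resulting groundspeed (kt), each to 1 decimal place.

Leg 1: desired track 184.8°; wind correction +25.1° → command heading 209.9°, groundspeed 112.0 kt
Leg 2: desired track 125.4°; wind correction +5.8° → command heading 131.2°, groundspeed 153.9 kt
Leg 3: desired track 9.6°; wind correction -25.7° → command heading 343.9°, groundspeed 86.7 kt
Leg 4: desired track 334.8°; wind correction -17.5° → command heading 317.3°, groundspeed 67.5 kt
Leg 5: desired track 34.8°; wind correction -25.7° → command heading 9.1°, groundspeed 107.6 kt

Leg 1: heading=209.9°, groundspeed=112.0 kt
Leg 2: heading=131.2°, groundspeed=153.9 kt
Leg 3: heading=343.9°, groundspeed=86.7 kt
Leg 4: heading=317.3°, groundspeed=67.5 kt
Leg 5: heading=9.1°, groundspeed=107.6 kt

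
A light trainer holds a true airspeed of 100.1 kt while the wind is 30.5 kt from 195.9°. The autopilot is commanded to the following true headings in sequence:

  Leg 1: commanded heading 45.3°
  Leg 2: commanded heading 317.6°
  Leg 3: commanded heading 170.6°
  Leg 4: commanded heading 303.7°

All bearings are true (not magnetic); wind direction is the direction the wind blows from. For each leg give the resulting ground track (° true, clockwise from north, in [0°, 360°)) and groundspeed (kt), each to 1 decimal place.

Leg 1: track=38.6°, groundspeed=127.6 kt
Leg 2: track=330.2°, groundspeed=119.0 kt
Leg 3: track=160.4°, groundspeed=73.7 kt
Leg 4: track=318.6°, groundspeed=113.2 kt

Leg 1: heading 45.3°; drift -6.7° → track 38.6°, groundspeed 127.6 kt
Leg 2: heading 317.6°; drift +12.6° → track 330.2°, groundspeed 119.0 kt
Leg 3: heading 170.6°; drift -10.2° → track 160.4°, groundspeed 73.7 kt
Leg 4: heading 303.7°; drift +14.9° → track 318.6°, groundspeed 113.2 kt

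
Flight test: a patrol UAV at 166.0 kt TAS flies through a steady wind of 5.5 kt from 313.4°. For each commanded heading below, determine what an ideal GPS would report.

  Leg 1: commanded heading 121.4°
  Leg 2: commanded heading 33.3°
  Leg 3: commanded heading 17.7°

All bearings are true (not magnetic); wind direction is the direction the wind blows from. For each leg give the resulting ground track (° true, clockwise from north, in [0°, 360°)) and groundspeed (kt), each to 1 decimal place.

Leg 1: heading 121.4°; drift +0.4° → track 121.8°, groundspeed 171.4 kt
Leg 2: heading 33.3°; drift +1.9° → track 35.2°, groundspeed 165.1 kt
Leg 3: heading 17.7°; drift +1.7° → track 19.4°, groundspeed 163.7 kt

Leg 1: track=121.8°, groundspeed=171.4 kt
Leg 2: track=35.2°, groundspeed=165.1 kt
Leg 3: track=19.4°, groundspeed=163.7 kt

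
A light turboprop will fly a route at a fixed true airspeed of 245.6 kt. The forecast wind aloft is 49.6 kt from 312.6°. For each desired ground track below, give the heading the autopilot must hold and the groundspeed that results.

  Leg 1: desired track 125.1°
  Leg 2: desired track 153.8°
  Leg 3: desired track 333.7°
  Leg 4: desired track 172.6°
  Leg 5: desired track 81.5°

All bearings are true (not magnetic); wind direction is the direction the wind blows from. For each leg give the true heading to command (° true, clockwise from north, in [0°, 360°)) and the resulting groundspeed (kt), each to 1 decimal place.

Leg 1: heading=123.6°, groundspeed=294.7 kt
Leg 2: heading=158.0°, groundspeed=291.2 kt
Leg 3: heading=329.5°, groundspeed=198.7 kt
Leg 4: heading=180.1°, groundspeed=281.5 kt
Leg 5: heading=72.5°, groundspeed=273.7 kt

Leg 1: desired track 125.1°; wind correction -1.5° → command heading 123.6°, groundspeed 294.7 kt
Leg 2: desired track 153.8°; wind correction +4.2° → command heading 158.0°, groundspeed 291.2 kt
Leg 3: desired track 333.7°; wind correction -4.2° → command heading 329.5°, groundspeed 198.7 kt
Leg 4: desired track 172.6°; wind correction +7.5° → command heading 180.1°, groundspeed 281.5 kt
Leg 5: desired track 81.5°; wind correction -9.0° → command heading 72.5°, groundspeed 273.7 kt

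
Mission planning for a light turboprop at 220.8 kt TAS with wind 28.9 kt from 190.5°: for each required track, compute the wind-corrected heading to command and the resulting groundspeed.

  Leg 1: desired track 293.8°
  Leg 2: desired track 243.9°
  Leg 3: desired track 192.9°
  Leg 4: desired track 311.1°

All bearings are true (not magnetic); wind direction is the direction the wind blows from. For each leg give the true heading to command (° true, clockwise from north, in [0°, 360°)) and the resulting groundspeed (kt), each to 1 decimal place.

Leg 1: heading=286.5°, groundspeed=225.6 kt
Leg 2: heading=237.9°, groundspeed=202.3 kt
Leg 3: heading=192.6°, groundspeed=191.9 kt
Leg 4: heading=304.6°, groundspeed=234.1 kt

Leg 1: desired track 293.8°; wind correction -7.3° → command heading 286.5°, groundspeed 225.6 kt
Leg 2: desired track 243.9°; wind correction -6.0° → command heading 237.9°, groundspeed 202.3 kt
Leg 3: desired track 192.9°; wind correction -0.3° → command heading 192.6°, groundspeed 191.9 kt
Leg 4: desired track 311.1°; wind correction -6.5° → command heading 304.6°, groundspeed 234.1 kt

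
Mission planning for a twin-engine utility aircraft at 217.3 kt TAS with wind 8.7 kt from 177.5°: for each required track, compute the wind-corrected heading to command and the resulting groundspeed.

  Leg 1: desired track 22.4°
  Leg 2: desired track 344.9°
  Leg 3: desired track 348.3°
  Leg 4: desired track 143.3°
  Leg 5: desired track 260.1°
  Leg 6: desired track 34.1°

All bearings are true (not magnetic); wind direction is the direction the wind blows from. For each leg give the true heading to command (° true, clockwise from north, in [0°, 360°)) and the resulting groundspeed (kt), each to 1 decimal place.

Leg 1: desired track 22.4°; wind correction +1.0° → command heading 23.4°, groundspeed 225.2 kt
Leg 2: desired track 344.9°; wind correction -0.5° → command heading 344.4°, groundspeed 225.8 kt
Leg 3: desired track 348.3°; wind correction -0.4° → command heading 347.9°, groundspeed 225.9 kt
Leg 4: desired track 143.3°; wind correction +1.3° → command heading 144.6°, groundspeed 210.0 kt
Leg 5: desired track 260.1°; wind correction -2.3° → command heading 257.8°, groundspeed 216.0 kt
Leg 6: desired track 34.1°; wind correction +1.4° → command heading 35.5°, groundspeed 224.2 kt

Leg 1: heading=23.4°, groundspeed=225.2 kt
Leg 2: heading=344.4°, groundspeed=225.8 kt
Leg 3: heading=347.9°, groundspeed=225.9 kt
Leg 4: heading=144.6°, groundspeed=210.0 kt
Leg 5: heading=257.8°, groundspeed=216.0 kt
Leg 6: heading=35.5°, groundspeed=224.2 kt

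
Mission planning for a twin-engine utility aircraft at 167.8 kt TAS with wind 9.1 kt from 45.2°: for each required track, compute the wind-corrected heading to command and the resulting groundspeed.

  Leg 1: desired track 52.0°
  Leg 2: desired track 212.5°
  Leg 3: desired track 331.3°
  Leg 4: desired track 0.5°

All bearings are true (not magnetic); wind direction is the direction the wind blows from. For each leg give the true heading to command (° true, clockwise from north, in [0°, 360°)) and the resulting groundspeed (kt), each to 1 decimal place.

Leg 1: heading=51.6°, groundspeed=158.8 kt
Leg 2: heading=211.8°, groundspeed=176.7 kt
Leg 3: heading=334.3°, groundspeed=165.0 kt
Leg 4: heading=2.7°, groundspeed=161.2 kt

Leg 1: desired track 52.0°; wind correction -0.4° → command heading 51.6°, groundspeed 158.8 kt
Leg 2: desired track 212.5°; wind correction -0.7° → command heading 211.8°, groundspeed 176.7 kt
Leg 3: desired track 331.3°; wind correction +3.0° → command heading 334.3°, groundspeed 165.0 kt
Leg 4: desired track 0.5°; wind correction +2.2° → command heading 2.7°, groundspeed 161.2 kt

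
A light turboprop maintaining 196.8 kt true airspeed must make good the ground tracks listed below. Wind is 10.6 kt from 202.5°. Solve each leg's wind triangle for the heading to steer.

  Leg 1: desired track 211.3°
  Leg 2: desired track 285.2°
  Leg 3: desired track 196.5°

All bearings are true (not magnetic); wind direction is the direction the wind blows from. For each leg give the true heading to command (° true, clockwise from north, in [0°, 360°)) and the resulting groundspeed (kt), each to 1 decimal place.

Leg 1: heading=210.8°, groundspeed=186.3 kt
Leg 2: heading=282.1°, groundspeed=195.2 kt
Leg 3: heading=196.8°, groundspeed=186.3 kt

Leg 1: desired track 211.3°; wind correction -0.5° → command heading 210.8°, groundspeed 186.3 kt
Leg 2: desired track 285.2°; wind correction -3.1° → command heading 282.1°, groundspeed 195.2 kt
Leg 3: desired track 196.5°; wind correction +0.3° → command heading 196.8°, groundspeed 186.3 kt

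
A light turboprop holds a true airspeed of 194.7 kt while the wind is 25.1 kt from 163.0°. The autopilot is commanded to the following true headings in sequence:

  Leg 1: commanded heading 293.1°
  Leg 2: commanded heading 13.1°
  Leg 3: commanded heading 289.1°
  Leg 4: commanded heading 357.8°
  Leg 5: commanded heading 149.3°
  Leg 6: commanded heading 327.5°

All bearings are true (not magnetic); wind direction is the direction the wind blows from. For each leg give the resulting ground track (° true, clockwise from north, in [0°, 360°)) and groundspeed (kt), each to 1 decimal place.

Leg 1: track=298.3°, groundspeed=211.7 kt
Leg 2: track=9.8°, groundspeed=216.8 kt
Leg 3: track=294.6°, groundspeed=210.5 kt
Leg 4: track=356.1°, groundspeed=219.1 kt
Leg 5: track=147.3°, groundspeed=170.4 kt
Leg 6: track=329.3°, groundspeed=219.0 kt

Leg 1: heading 293.1°; drift +5.2° → track 298.3°, groundspeed 211.7 kt
Leg 2: heading 13.1°; drift -3.3° → track 9.8°, groundspeed 216.8 kt
Leg 3: heading 289.1°; drift +5.5° → track 294.6°, groundspeed 210.5 kt
Leg 4: heading 357.8°; drift -1.7° → track 356.1°, groundspeed 219.1 kt
Leg 5: heading 149.3°; drift -2.0° → track 147.3°, groundspeed 170.4 kt
Leg 6: heading 327.5°; drift +1.8° → track 329.3°, groundspeed 219.0 kt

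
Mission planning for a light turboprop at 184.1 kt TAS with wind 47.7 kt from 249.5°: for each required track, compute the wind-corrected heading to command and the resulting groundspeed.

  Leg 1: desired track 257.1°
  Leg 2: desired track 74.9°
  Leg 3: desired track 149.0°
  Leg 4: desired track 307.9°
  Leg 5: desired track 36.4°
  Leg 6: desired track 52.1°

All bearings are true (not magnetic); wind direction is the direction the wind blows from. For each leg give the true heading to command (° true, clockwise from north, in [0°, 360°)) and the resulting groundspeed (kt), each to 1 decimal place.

Leg 1: desired track 257.1°; wind correction -2.0° → command heading 255.1°, groundspeed 136.7 kt
Leg 2: desired track 74.9°; wind correction +1.4° → command heading 76.3°, groundspeed 231.5 kt
Leg 3: desired track 149.0°; wind correction +14.8° → command heading 163.8°, groundspeed 186.7 kt
Leg 4: desired track 307.9°; wind correction -12.7° → command heading 295.2°, groundspeed 154.6 kt
Leg 5: desired track 36.4°; wind correction -8.1° → command heading 28.3°, groundspeed 222.2 kt
Leg 6: desired track 52.1°; wind correction -4.4° → command heading 47.7°, groundspeed 229.1 kt

Leg 1: heading=255.1°, groundspeed=136.7 kt
Leg 2: heading=76.3°, groundspeed=231.5 kt
Leg 3: heading=163.8°, groundspeed=186.7 kt
Leg 4: heading=295.2°, groundspeed=154.6 kt
Leg 5: heading=28.3°, groundspeed=222.2 kt
Leg 6: heading=47.7°, groundspeed=229.1 kt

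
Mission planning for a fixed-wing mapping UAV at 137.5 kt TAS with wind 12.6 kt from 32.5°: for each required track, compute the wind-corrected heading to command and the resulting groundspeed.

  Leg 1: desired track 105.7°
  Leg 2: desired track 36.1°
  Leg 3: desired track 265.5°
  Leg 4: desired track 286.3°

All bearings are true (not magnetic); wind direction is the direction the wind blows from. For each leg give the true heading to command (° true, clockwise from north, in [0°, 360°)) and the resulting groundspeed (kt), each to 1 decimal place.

Leg 1: desired track 105.7°; wind correction -5.0° → command heading 100.7°, groundspeed 133.3 kt
Leg 2: desired track 36.1°; wind correction -0.3° → command heading 35.8°, groundspeed 124.9 kt
Leg 3: desired track 265.5°; wind correction +4.2° → command heading 269.7°, groundspeed 144.7 kt
Leg 4: desired track 286.3°; wind correction +5.0° → command heading 291.3°, groundspeed 140.5 kt

Leg 1: heading=100.7°, groundspeed=133.3 kt
Leg 2: heading=35.8°, groundspeed=124.9 kt
Leg 3: heading=269.7°, groundspeed=144.7 kt
Leg 4: heading=291.3°, groundspeed=140.5 kt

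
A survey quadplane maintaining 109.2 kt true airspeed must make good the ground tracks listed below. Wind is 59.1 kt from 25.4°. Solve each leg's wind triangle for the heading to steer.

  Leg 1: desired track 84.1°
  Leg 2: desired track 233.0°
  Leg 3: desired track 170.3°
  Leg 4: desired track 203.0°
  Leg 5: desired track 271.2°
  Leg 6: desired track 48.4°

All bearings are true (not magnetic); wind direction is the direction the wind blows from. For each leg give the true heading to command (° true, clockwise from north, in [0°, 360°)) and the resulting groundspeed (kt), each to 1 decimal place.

Leg 1: heading=56.6°, groundspeed=66.1 kt
Leg 2: heading=247.5°, groundspeed=158.1 kt
Leg 3: heading=152.2°, groundspeed=152.1 kt
Leg 4: heading=201.7°, groundspeed=168.2 kt
Leg 5: heading=300.8°, groundspeed=119.2 kt
Leg 6: heading=36.2°, groundspeed=52.3 kt

Leg 1: desired track 84.1°; wind correction -27.5° → command heading 56.6°, groundspeed 66.1 kt
Leg 2: desired track 233.0°; wind correction +14.5° → command heading 247.5°, groundspeed 158.1 kt
Leg 3: desired track 170.3°; wind correction -18.1° → command heading 152.2°, groundspeed 152.1 kt
Leg 4: desired track 203.0°; wind correction -1.3° → command heading 201.7°, groundspeed 168.2 kt
Leg 5: desired track 271.2°; wind correction +29.6° → command heading 300.8°, groundspeed 119.2 kt
Leg 6: desired track 48.4°; wind correction -12.2° → command heading 36.2°, groundspeed 52.3 kt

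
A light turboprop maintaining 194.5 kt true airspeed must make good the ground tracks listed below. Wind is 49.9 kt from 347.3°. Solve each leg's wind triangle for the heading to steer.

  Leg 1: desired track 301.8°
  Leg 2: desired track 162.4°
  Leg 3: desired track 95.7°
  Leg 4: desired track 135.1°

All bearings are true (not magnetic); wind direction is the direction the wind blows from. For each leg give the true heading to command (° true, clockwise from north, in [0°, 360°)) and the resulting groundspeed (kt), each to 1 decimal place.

Leg 1: heading=312.3°, groundspeed=156.2 kt
Leg 2: heading=161.1°, groundspeed=244.2 kt
Leg 3: heading=81.6°, groundspeed=204.4 kt
Leg 4: heading=127.2°, groundspeed=234.9 kt

Leg 1: desired track 301.8°; wind correction +10.5° → command heading 312.3°, groundspeed 156.2 kt
Leg 2: desired track 162.4°; wind correction -1.3° → command heading 161.1°, groundspeed 244.2 kt
Leg 3: desired track 95.7°; wind correction -14.1° → command heading 81.6°, groundspeed 204.4 kt
Leg 4: desired track 135.1°; wind correction -7.9° → command heading 127.2°, groundspeed 234.9 kt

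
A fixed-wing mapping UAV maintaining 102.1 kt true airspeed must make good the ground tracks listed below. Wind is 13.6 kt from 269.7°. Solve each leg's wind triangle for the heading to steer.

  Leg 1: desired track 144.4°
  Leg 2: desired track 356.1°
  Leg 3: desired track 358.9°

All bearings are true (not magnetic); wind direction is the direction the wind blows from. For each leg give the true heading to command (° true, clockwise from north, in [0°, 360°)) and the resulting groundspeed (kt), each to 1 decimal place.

Leg 1: desired track 144.4°; wind correction +6.2° → command heading 150.6°, groundspeed 109.4 kt
Leg 2: desired track 356.1°; wind correction -7.6° → command heading 348.5°, groundspeed 100.3 kt
Leg 3: desired track 358.9°; wind correction -7.7° → command heading 351.2°, groundspeed 101.0 kt

Leg 1: heading=150.6°, groundspeed=109.4 kt
Leg 2: heading=348.5°, groundspeed=100.3 kt
Leg 3: heading=351.2°, groundspeed=101.0 kt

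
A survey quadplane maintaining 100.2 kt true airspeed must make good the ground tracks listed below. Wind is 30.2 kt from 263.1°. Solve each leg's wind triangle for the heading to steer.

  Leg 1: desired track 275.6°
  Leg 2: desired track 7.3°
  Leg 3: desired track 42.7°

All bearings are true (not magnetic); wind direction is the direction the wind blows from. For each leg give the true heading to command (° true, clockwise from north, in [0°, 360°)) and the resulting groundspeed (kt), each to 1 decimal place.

Leg 1: desired track 275.6°; wind correction -3.7° → command heading 271.9°, groundspeed 70.5 kt
Leg 2: desired track 7.3°; wind correction -17.0° → command heading 350.3°, groundspeed 103.2 kt
Leg 3: desired track 42.7°; wind correction -11.3° → command heading 31.4°, groundspeed 121.3 kt

Leg 1: heading=271.9°, groundspeed=70.5 kt
Leg 2: heading=350.3°, groundspeed=103.2 kt
Leg 3: heading=31.4°, groundspeed=121.3 kt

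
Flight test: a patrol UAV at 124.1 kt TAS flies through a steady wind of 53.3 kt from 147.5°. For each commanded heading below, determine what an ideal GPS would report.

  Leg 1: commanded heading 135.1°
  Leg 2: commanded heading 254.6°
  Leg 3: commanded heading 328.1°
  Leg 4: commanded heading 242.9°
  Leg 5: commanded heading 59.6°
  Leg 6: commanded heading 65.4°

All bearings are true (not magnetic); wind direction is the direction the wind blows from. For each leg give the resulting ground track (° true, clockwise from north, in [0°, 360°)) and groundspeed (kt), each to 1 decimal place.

Leg 1: track=126.1°, groundspeed=72.9 kt
Leg 2: track=274.6°, groundspeed=148.8 kt
Leg 3: track=327.9°, groundspeed=177.4 kt
Leg 4: track=265.2°, groundspeed=139.6 kt
Leg 5: track=36.0°, groundspeed=133.3 kt
Leg 6: track=41.1°, groundspeed=128.2 kt

Leg 1: heading 135.1°; drift -9.0° → track 126.1°, groundspeed 72.9 kt
Leg 2: heading 254.6°; drift +20.0° → track 274.6°, groundspeed 148.8 kt
Leg 3: heading 328.1°; drift -0.2° → track 327.9°, groundspeed 177.4 kt
Leg 4: heading 242.9°; drift +22.3° → track 265.2°, groundspeed 139.6 kt
Leg 5: heading 59.6°; drift -23.6° → track 36.0°, groundspeed 133.3 kt
Leg 6: heading 65.4°; drift -24.3° → track 41.1°, groundspeed 128.2 kt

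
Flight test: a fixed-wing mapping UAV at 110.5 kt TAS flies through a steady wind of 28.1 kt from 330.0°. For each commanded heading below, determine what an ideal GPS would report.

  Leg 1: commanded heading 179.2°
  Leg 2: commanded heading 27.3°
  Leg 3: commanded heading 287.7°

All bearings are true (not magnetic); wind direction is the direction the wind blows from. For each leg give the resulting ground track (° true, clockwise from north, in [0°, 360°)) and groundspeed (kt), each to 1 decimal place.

Leg 1: track=173.4°, groundspeed=135.7 kt
Leg 2: track=41.2°, groundspeed=98.2 kt
Leg 3: track=275.8°, groundspeed=91.7 kt

Leg 1: heading 179.2°; drift -5.8° → track 173.4°, groundspeed 135.7 kt
Leg 2: heading 27.3°; drift +13.9° → track 41.2°, groundspeed 98.2 kt
Leg 3: heading 287.7°; drift -11.9° → track 275.8°, groundspeed 91.7 kt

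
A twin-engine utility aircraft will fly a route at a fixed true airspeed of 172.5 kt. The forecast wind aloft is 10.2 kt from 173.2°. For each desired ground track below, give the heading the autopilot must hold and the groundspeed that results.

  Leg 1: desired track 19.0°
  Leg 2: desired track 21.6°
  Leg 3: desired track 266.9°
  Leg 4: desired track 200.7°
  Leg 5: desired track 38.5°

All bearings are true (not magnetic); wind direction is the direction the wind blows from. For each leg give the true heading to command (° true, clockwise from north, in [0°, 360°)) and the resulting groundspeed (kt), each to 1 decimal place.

Leg 1: desired track 19.0°; wind correction +1.5° → command heading 20.5°, groundspeed 181.6 kt
Leg 2: desired track 21.6°; wind correction +1.6° → command heading 23.2°, groundspeed 181.4 kt
Leg 3: desired track 266.9°; wind correction -3.4° → command heading 263.5°, groundspeed 172.9 kt
Leg 4: desired track 200.7°; wind correction -1.6° → command heading 199.1°, groundspeed 163.4 kt
Leg 5: desired track 38.5°; wind correction +2.4° → command heading 40.9°, groundspeed 179.5 kt

Leg 1: heading=20.5°, groundspeed=181.6 kt
Leg 2: heading=23.2°, groundspeed=181.4 kt
Leg 3: heading=263.5°, groundspeed=172.9 kt
Leg 4: heading=199.1°, groundspeed=163.4 kt
Leg 5: heading=40.9°, groundspeed=179.5 kt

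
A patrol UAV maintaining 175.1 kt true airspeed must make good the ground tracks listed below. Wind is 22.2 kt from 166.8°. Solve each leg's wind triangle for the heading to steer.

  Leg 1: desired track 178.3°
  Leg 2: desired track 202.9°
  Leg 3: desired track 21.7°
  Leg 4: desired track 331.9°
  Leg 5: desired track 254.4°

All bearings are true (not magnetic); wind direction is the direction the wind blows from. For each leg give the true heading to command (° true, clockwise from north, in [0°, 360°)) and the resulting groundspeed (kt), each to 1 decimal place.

Leg 1: heading=176.9°, groundspeed=153.3 kt
Leg 2: heading=198.6°, groundspeed=156.7 kt
Leg 3: heading=25.9°, groundspeed=192.8 kt
Leg 4: heading=330.0°, groundspeed=196.5 kt
Leg 5: heading=247.1°, groundspeed=172.8 kt

Leg 1: desired track 178.3°; wind correction -1.4° → command heading 176.9°, groundspeed 153.3 kt
Leg 2: desired track 202.9°; wind correction -4.3° → command heading 198.6°, groundspeed 156.7 kt
Leg 3: desired track 21.7°; wind correction +4.2° → command heading 25.9°, groundspeed 192.8 kt
Leg 4: desired track 331.9°; wind correction -1.9° → command heading 330.0°, groundspeed 196.5 kt
Leg 5: desired track 254.4°; wind correction -7.3° → command heading 247.1°, groundspeed 172.8 kt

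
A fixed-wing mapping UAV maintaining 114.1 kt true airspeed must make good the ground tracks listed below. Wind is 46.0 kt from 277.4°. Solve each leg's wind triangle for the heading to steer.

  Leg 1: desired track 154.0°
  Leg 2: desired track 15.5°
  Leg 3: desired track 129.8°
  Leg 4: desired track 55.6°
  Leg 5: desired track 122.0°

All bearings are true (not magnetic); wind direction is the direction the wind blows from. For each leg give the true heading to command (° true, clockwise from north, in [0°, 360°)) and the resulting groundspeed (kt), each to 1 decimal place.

Leg 1: heading=173.7°, groundspeed=132.8 kt
Leg 2: heading=352.0°, groundspeed=111.1 kt
Leg 3: heading=142.3°, groundspeed=150.2 kt
Leg 4: heading=40.0°, groundspeed=144.2 kt
Leg 5: heading=131.7°, groundspeed=154.3 kt

Leg 1: desired track 154.0°; wind correction +19.7° → command heading 173.7°, groundspeed 132.8 kt
Leg 2: desired track 15.5°; wind correction -23.5° → command heading 352.0°, groundspeed 111.1 kt
Leg 3: desired track 129.8°; wind correction +12.5° → command heading 142.3°, groundspeed 150.2 kt
Leg 4: desired track 55.6°; wind correction -15.6° → command heading 40.0°, groundspeed 144.2 kt
Leg 5: desired track 122.0°; wind correction +9.7° → command heading 131.7°, groundspeed 154.3 kt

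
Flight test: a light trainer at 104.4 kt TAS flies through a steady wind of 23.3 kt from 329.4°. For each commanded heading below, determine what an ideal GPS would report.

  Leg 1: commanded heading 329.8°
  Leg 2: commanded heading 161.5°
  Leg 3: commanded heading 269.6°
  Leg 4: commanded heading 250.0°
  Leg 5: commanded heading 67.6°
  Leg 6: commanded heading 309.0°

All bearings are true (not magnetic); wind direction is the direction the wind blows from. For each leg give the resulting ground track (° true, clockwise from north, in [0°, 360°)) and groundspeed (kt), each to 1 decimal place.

Leg 1: heading 329.8°; drift +0.1° → track 329.9°, groundspeed 81.1 kt
Leg 2: heading 161.5°; drift -2.2° → track 159.3°, groundspeed 127.3 kt
Leg 3: heading 269.6°; drift -12.3° → track 257.3°, groundspeed 94.8 kt
Leg 4: heading 250.0°; drift -12.9° → track 237.1°, groundspeed 102.7 kt
Leg 5: heading 67.6°; drift +12.1° → track 79.7°, groundspeed 110.2 kt
Leg 6: heading 309.0°; drift -5.6° → track 303.4°, groundspeed 83.0 kt

Leg 1: track=329.9°, groundspeed=81.1 kt
Leg 2: track=159.3°, groundspeed=127.3 kt
Leg 3: track=257.3°, groundspeed=94.8 kt
Leg 4: track=237.1°, groundspeed=102.7 kt
Leg 5: track=79.7°, groundspeed=110.2 kt
Leg 6: track=303.4°, groundspeed=83.0 kt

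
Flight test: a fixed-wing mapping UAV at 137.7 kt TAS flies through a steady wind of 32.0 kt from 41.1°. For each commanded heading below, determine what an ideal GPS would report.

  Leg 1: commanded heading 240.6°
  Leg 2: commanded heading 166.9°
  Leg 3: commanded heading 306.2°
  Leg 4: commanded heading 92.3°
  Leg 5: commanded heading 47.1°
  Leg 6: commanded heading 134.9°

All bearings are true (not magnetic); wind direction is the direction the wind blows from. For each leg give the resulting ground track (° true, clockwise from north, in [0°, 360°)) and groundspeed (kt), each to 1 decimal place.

Leg 1: heading 240.6°; drift -3.6° → track 237.0°, groundspeed 168.2 kt
Leg 2: heading 166.9°; drift +9.4° → track 176.3°, groundspeed 158.6 kt
Leg 3: heading 306.2°; drift -12.8° → track 293.4°, groundspeed 144.0 kt
Leg 4: heading 92.3°; drift +12.0° → track 104.3°, groundspeed 120.3 kt
Leg 5: heading 47.1°; drift +1.8° → track 48.9°, groundspeed 105.9 kt
Leg 6: heading 134.9°; drift +12.9° → track 147.8°, groundspeed 143.4 kt

Leg 1: track=237.0°, groundspeed=168.2 kt
Leg 2: track=176.3°, groundspeed=158.6 kt
Leg 3: track=293.4°, groundspeed=144.0 kt
Leg 4: track=104.3°, groundspeed=120.3 kt
Leg 5: track=48.9°, groundspeed=105.9 kt
Leg 6: track=147.8°, groundspeed=143.4 kt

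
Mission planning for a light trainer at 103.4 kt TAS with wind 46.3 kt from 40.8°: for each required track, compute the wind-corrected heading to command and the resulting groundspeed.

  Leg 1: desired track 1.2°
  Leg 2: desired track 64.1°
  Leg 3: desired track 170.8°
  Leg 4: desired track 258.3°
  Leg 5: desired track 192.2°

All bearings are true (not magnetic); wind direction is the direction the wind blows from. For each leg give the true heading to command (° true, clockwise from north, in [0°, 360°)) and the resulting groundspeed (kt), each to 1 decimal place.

Leg 1: desired track 1.2°; wind correction +16.6° → command heading 17.8°, groundspeed 63.4 kt
Leg 2: desired track 64.1°; wind correction -10.2° → command heading 53.9°, groundspeed 59.2 kt
Leg 3: desired track 170.8°; wind correction -20.1° → command heading 150.7°, groundspeed 126.9 kt
Leg 4: desired track 258.3°; wind correction +15.8° → command heading 274.1°, groundspeed 136.2 kt
Leg 5: desired track 192.2°; wind correction -12.4° → command heading 179.8°, groundspeed 141.6 kt

Leg 1: heading=17.8°, groundspeed=63.4 kt
Leg 2: heading=53.9°, groundspeed=59.2 kt
Leg 3: heading=150.7°, groundspeed=126.9 kt
Leg 4: heading=274.1°, groundspeed=136.2 kt
Leg 5: heading=179.8°, groundspeed=141.6 kt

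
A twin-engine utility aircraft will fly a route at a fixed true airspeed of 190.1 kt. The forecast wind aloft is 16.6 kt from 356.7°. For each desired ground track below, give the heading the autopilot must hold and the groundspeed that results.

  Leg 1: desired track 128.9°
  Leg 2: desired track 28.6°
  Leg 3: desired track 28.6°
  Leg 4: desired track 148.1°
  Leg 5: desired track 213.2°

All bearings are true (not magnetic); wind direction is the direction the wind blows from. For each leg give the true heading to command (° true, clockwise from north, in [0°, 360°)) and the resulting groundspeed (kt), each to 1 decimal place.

Leg 1: heading=125.2°, groundspeed=200.9 kt
Leg 2: heading=26.0°, groundspeed=175.8 kt
Leg 3: heading=26.0°, groundspeed=175.8 kt
Leg 4: heading=145.7°, groundspeed=204.5 kt
Leg 5: heading=216.2°, groundspeed=203.2 kt

Leg 1: desired track 128.9°; wind correction -3.7° → command heading 125.2°, groundspeed 200.9 kt
Leg 2: desired track 28.6°; wind correction -2.6° → command heading 26.0°, groundspeed 175.8 kt
Leg 3: desired track 28.6°; wind correction -2.6° → command heading 26.0°, groundspeed 175.8 kt
Leg 4: desired track 148.1°; wind correction -2.4° → command heading 145.7°, groundspeed 204.5 kt
Leg 5: desired track 213.2°; wind correction +3.0° → command heading 216.2°, groundspeed 203.2 kt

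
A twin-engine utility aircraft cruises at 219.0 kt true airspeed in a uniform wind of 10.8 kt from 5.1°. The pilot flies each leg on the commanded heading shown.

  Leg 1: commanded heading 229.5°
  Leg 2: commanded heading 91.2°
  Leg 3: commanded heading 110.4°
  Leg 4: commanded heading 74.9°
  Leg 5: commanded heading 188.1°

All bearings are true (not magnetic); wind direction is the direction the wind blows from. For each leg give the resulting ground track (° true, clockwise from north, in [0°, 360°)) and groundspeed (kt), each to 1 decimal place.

Leg 1: track=227.6°, groundspeed=226.8 kt
Leg 2: track=94.0°, groundspeed=218.5 kt
Leg 3: track=113.1°, groundspeed=222.1 kt
Leg 4: track=77.6°, groundspeed=215.5 kt
Leg 5: track=188.0°, groundspeed=229.8 kt

Leg 1: heading 229.5°; drift -1.9° → track 227.6°, groundspeed 226.8 kt
Leg 2: heading 91.2°; drift +2.8° → track 94.0°, groundspeed 218.5 kt
Leg 3: heading 110.4°; drift +2.7° → track 113.1°, groundspeed 222.1 kt
Leg 4: heading 74.9°; drift +2.7° → track 77.6°, groundspeed 215.5 kt
Leg 5: heading 188.1°; drift -0.1° → track 188.0°, groundspeed 229.8 kt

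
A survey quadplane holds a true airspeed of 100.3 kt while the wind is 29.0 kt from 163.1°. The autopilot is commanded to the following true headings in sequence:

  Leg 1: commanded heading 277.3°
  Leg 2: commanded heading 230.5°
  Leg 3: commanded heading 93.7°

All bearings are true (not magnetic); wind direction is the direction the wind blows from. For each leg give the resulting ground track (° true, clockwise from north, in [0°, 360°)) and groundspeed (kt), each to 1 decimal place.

Leg 1: track=290.6°, groundspeed=115.3 kt
Leg 2: track=247.2°, groundspeed=93.1 kt
Leg 3: track=76.9°, groundspeed=94.1 kt

Leg 1: heading 277.3°; drift +13.3° → track 290.6°, groundspeed 115.3 kt
Leg 2: heading 230.5°; drift +16.7° → track 247.2°, groundspeed 93.1 kt
Leg 3: heading 93.7°; drift -16.8° → track 76.9°, groundspeed 94.1 kt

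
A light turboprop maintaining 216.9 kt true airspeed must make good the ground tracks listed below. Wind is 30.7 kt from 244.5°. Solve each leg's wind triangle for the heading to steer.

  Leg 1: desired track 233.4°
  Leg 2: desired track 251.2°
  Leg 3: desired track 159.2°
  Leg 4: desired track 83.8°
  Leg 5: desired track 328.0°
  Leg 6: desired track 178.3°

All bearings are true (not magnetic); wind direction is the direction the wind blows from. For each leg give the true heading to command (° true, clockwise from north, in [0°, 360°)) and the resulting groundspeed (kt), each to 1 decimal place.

Leg 1: heading=235.0°, groundspeed=186.7 kt
Leg 2: heading=250.3°, groundspeed=186.4 kt
Leg 3: heading=167.3°, groundspeed=212.2 kt
Leg 4: heading=86.5°, groundspeed=245.6 kt
Leg 5: heading=319.9°, groundspeed=211.3 kt
Leg 6: heading=185.7°, groundspeed=202.7 kt

Leg 1: desired track 233.4°; wind correction +1.6° → command heading 235.0°, groundspeed 186.7 kt
Leg 2: desired track 251.2°; wind correction -0.9° → command heading 250.3°, groundspeed 186.4 kt
Leg 3: desired track 159.2°; wind correction +8.1° → command heading 167.3°, groundspeed 212.2 kt
Leg 4: desired track 83.8°; wind correction +2.7° → command heading 86.5°, groundspeed 245.6 kt
Leg 5: desired track 328.0°; wind correction -8.1° → command heading 319.9°, groundspeed 211.3 kt
Leg 6: desired track 178.3°; wind correction +7.4° → command heading 185.7°, groundspeed 202.7 kt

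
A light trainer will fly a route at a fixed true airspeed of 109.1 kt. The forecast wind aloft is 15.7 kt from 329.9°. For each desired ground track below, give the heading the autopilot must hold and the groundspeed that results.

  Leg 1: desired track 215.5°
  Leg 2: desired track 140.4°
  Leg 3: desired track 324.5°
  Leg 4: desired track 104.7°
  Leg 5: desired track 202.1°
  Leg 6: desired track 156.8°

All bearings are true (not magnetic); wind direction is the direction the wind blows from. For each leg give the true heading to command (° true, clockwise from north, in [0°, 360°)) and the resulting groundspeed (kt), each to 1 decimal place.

Leg 1: desired track 215.5°; wind correction +7.5° → command heading 223.0°, groundspeed 114.6 kt
Leg 2: desired track 140.4°; wind correction -1.4° → command heading 139.0°, groundspeed 124.6 kt
Leg 3: desired track 324.5°; wind correction +0.8° → command heading 325.3°, groundspeed 93.5 kt
Leg 4: desired track 104.7°; wind correction -5.9° → command heading 98.8°, groundspeed 119.6 kt
Leg 5: desired track 202.1°; wind correction +6.5° → command heading 208.6°, groundspeed 118.0 kt
Leg 6: desired track 156.8°; wind correction +1.0° → command heading 157.8°, groundspeed 124.7 kt

Leg 1: heading=223.0°, groundspeed=114.6 kt
Leg 2: heading=139.0°, groundspeed=124.6 kt
Leg 3: heading=325.3°, groundspeed=93.5 kt
Leg 4: heading=98.8°, groundspeed=119.6 kt
Leg 5: heading=208.6°, groundspeed=118.0 kt
Leg 6: heading=157.8°, groundspeed=124.7 kt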